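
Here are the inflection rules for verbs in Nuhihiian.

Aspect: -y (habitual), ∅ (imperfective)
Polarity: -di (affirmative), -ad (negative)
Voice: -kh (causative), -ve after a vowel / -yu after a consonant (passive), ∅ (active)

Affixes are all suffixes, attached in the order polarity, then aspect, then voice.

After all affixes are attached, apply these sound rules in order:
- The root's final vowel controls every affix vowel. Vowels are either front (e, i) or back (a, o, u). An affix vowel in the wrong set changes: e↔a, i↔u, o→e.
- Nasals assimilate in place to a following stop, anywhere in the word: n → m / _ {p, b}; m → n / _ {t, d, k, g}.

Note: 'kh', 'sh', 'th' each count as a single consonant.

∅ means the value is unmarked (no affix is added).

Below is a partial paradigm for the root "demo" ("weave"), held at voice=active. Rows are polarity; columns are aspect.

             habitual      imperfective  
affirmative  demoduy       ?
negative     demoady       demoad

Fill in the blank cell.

Attach polarity affirmative -di → demodi.
aspect = imperfective: zero marking, form stays demodi.
voice = active: zero marking, form stays demodi.
Apply vowel harmony: demodi → demodu.
Nasal assimilation: no change.

demodu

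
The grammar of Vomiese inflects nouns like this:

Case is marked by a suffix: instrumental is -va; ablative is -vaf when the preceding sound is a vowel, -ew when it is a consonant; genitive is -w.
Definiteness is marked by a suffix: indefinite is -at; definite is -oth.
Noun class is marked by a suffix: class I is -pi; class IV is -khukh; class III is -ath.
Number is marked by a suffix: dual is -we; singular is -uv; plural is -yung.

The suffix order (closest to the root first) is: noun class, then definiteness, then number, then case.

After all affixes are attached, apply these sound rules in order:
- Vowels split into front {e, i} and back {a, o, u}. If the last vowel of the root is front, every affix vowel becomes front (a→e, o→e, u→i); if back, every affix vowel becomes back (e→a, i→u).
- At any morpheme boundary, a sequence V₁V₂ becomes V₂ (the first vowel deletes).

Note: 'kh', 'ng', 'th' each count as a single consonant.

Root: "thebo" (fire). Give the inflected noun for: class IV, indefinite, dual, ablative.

Attach noun class class IV -khukh → thebokhukh.
Attach definiteness indefinite -at → thebokhukhat.
Attach number dual -we → thebokhukhatwe.
Attach case ablative -vaf (after vowel 'e') → thebokhukhatwevaf.
Apply vowel harmony: thebokhukhatwevaf → thebokhukhatwavaf.
Vowel deletion: no change.

thebokhukhatwavaf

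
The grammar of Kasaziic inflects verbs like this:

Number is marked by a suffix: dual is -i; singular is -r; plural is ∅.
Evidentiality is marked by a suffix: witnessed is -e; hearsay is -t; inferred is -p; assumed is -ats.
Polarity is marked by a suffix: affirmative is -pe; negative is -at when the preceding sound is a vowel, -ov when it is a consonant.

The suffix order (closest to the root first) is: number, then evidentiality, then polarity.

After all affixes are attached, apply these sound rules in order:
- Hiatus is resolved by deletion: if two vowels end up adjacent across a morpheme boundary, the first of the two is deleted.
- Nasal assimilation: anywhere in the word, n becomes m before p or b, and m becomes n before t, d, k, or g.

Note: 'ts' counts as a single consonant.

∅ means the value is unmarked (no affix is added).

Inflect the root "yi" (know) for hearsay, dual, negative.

Attach number dual -i → yii.
Attach evidentiality hearsay -t → yiit.
Attach polarity negative -ov (after consonant 't') → yiitov.
Apply vowel deletion: yiitov → yitov.
Nasal assimilation: no change.

yitov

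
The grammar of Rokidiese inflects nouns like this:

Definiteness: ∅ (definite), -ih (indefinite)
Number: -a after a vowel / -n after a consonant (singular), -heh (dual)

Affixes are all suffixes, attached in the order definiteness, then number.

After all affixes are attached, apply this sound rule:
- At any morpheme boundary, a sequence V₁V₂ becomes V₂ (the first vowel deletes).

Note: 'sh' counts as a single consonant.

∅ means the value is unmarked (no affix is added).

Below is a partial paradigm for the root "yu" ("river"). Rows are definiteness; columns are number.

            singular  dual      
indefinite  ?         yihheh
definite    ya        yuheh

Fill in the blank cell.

yihn

Attach definiteness indefinite -ih → yuih.
Attach number singular -n (after consonant 'h') → yuihn.
Apply vowel deletion: yuihn → yihn.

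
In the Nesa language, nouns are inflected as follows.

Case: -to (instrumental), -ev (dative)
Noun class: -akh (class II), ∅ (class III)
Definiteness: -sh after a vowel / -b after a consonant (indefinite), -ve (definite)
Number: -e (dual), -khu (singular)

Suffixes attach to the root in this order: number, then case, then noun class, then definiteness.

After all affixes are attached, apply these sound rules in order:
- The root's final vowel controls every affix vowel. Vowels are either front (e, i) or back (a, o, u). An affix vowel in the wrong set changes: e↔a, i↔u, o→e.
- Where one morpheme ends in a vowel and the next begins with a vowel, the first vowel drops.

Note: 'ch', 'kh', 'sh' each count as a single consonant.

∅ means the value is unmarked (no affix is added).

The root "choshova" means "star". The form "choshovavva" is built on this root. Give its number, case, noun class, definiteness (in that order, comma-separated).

dual, dative, class III, definite

Segment: choshova-e-ev-ve.
number: -e → dual.
case: -ev → dative.
noun class: ∅ → class III.
definiteness: -ve → definite.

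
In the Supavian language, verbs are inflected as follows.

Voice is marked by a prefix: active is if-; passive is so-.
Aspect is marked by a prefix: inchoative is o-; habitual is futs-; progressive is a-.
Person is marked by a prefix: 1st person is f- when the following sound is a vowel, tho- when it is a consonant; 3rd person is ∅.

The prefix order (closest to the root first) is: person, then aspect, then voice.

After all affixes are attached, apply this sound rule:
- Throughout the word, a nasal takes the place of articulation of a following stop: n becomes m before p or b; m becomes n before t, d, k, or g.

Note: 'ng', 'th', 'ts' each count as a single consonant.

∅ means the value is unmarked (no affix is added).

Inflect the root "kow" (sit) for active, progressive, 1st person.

Attach person 1st person tho- (before consonant 'k') → thokow.
Attach aspect progressive a- → athokow.
Attach voice active if- → ifathokow.
Nasal assimilation: no change.

ifathokow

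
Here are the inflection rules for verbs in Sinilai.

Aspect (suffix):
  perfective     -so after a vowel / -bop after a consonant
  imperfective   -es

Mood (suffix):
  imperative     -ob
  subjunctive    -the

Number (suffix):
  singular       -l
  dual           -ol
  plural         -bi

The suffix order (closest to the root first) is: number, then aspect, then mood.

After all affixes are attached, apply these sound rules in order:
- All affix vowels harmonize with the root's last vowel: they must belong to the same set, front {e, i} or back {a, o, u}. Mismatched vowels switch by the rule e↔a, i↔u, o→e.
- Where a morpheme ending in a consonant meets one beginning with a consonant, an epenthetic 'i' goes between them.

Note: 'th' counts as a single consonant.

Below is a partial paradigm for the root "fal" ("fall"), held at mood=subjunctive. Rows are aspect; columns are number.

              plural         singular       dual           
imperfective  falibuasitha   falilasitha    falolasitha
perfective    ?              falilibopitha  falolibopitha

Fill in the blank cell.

falibusotha

Attach number plural -bi → falbi.
Attach aspect perfective -so (after vowel 'i') → falbiso.
Attach mood subjunctive -the → falbisothe.
Apply vowel harmony: falbisothe → falbusotha.
Apply epenthesis: falbusotha → falibusotha.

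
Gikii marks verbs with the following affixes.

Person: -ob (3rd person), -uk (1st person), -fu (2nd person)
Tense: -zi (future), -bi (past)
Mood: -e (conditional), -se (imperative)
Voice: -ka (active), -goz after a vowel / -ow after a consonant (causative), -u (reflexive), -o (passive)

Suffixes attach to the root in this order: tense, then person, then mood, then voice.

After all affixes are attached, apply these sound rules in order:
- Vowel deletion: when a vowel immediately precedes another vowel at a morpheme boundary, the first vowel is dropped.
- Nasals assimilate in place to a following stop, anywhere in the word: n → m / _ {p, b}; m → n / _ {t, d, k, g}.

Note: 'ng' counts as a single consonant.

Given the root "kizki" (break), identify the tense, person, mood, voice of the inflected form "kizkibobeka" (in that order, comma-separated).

Segment: kizki-bi-ob-e-ka.
tense: -bi → past.
person: -ob → 3rd person.
mood: -e → conditional.
voice: -ka → active.

past, 3rd person, conditional, active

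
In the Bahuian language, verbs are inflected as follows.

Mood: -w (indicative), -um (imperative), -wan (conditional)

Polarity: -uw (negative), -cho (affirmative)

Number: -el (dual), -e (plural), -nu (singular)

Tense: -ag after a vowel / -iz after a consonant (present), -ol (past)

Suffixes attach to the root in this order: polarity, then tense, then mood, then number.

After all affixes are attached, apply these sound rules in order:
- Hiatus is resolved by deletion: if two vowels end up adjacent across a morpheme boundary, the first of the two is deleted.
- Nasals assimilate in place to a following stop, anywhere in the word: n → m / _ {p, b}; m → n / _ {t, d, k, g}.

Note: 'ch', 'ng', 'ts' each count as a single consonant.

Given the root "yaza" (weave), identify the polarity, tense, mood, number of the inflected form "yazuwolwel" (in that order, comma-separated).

Segment: yaza-uw-ol-w-el.
polarity: -uw → negative.
tense: -ol → past.
mood: -w → indicative.
number: -el → dual.

negative, past, indicative, dual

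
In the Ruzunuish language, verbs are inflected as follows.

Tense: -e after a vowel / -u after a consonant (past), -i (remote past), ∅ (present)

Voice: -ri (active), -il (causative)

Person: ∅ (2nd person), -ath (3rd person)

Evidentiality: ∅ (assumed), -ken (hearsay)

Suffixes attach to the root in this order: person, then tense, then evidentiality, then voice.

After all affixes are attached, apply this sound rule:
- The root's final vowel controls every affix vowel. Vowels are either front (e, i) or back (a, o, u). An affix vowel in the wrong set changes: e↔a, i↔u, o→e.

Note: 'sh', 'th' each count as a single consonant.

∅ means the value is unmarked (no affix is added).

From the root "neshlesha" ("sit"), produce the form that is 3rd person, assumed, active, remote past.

Attach person 3rd person -ath → neshleshaath.
Attach tense remote past -i → neshleshaathi.
evidentiality = assumed: zero marking, form stays neshleshaathi.
Attach voice active -ri → neshleshaathiri.
Apply vowel harmony: neshleshaathiri → neshleshaathuru.

neshleshaathuru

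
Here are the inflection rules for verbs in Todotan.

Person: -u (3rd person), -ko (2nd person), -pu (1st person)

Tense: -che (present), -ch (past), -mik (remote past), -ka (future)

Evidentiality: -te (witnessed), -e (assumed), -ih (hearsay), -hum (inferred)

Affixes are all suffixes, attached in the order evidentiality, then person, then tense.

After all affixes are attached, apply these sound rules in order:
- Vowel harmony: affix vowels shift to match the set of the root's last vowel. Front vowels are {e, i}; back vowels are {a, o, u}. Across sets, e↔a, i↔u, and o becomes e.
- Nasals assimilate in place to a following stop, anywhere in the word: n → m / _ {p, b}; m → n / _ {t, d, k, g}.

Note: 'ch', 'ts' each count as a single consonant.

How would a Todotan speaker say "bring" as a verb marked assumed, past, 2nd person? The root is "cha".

Attach evidentiality assumed -e → chae.
Attach person 2nd person -ko → chaeko.
Attach tense past -ch → chaekoch.
Apply vowel harmony: chaekoch → chaakoch.
Nasal assimilation: no change.

chaakoch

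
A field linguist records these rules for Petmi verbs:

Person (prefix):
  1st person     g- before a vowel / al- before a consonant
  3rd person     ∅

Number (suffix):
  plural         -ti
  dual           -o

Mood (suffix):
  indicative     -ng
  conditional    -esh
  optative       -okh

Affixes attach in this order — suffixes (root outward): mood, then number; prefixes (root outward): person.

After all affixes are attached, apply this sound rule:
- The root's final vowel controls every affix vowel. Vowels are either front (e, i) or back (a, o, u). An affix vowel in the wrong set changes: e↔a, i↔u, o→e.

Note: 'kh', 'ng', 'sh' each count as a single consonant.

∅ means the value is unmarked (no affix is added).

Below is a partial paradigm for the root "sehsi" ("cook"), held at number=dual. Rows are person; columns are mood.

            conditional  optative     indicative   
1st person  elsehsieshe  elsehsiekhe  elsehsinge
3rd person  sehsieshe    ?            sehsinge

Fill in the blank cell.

Attach mood optative -okh → sehsiokh.
person = 3rd person: zero marking, form stays sehsiokh.
Attach number dual -o → sehsiokho.
Apply vowel harmony: sehsiokho → sehsiekhe.

sehsiekhe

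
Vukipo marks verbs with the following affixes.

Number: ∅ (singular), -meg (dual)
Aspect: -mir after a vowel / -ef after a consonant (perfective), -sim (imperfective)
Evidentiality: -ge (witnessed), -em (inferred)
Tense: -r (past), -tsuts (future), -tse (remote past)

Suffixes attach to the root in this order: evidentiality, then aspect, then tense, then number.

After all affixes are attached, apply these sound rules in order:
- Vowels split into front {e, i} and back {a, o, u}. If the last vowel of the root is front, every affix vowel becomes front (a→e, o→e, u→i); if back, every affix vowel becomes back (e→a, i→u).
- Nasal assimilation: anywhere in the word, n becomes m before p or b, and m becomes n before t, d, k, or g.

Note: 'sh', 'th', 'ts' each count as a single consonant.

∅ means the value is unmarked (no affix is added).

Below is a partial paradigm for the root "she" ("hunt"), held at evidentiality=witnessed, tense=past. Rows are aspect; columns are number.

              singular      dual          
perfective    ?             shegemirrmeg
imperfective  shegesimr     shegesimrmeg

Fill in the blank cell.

Attach evidentiality witnessed -ge → shege.
Attach aspect perfective -mir (after vowel 'e') → shegemir.
Attach tense past -r → shegemirr.
number = singular: zero marking, form stays shegemirr.
Vowel harmony: no change.
Nasal assimilation: no change.

shegemirr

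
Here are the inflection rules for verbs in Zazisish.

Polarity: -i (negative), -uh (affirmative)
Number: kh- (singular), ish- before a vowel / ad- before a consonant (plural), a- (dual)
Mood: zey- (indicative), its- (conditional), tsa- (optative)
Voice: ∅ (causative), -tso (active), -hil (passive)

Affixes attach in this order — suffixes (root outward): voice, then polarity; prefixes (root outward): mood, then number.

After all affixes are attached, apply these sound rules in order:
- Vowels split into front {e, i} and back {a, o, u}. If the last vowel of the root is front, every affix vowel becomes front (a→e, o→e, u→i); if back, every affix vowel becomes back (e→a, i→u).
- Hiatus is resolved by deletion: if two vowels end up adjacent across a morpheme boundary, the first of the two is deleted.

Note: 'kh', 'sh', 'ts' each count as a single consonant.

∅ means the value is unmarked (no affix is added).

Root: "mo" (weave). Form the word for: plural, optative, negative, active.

Attach mood optative tsa- → tsamo.
Attach voice active -tso → tsamotso.
Attach polarity negative -i → tsamotsoi.
Attach number plural ad- (before consonant 'ts') → adtsamotsoi.
Apply vowel harmony: adtsamotsoi → adtsamotsou.
Apply vowel deletion: adtsamotsou → adtsamotsu.

adtsamotsu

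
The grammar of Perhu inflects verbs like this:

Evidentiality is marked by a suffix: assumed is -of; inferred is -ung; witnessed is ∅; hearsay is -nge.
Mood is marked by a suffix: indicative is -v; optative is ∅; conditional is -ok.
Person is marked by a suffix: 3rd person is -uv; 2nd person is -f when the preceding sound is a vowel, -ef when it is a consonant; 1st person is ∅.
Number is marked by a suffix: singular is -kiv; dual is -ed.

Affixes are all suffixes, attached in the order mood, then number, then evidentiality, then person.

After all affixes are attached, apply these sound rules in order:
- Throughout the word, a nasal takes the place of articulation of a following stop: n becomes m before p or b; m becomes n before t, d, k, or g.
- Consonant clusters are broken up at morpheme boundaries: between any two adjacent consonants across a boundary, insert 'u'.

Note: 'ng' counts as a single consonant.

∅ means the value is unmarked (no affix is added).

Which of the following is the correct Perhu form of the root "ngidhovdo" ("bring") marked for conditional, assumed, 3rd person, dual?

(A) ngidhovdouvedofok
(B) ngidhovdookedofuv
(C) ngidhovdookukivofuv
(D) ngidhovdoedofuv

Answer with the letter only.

B

Attach mood conditional -ok → ngidhovdook.
Attach number dual -ed → ngidhovdooked.
Attach evidentiality assumed -of → ngidhovdookedof.
Attach person 3rd person -uv → ngidhovdookedofuv.
Nasal assimilation: no change.
Epenthesis: no change.
So the correct form is ngidhovdookedofuv, option (B).
(A) ngidhovdouvedofok is wrong: it has the affixes in the wrong order.
(C) ngidhovdookukivofuv is wrong: it uses singular instead of dual for number.
(D) ngidhovdoedofuv is wrong: it uses optative instead of conditional for mood.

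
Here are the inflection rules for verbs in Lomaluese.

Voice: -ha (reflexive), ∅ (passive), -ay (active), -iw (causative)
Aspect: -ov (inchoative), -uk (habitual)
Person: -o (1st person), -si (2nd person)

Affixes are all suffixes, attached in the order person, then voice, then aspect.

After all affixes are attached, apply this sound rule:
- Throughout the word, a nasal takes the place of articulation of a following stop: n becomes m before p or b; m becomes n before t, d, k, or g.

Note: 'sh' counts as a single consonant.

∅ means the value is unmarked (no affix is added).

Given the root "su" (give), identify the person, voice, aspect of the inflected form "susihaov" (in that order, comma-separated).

2nd person, reflexive, inchoative

Segment: su-si-ha-ov.
person: -si → 2nd person.
voice: -ha → reflexive.
aspect: -ov → inchoative.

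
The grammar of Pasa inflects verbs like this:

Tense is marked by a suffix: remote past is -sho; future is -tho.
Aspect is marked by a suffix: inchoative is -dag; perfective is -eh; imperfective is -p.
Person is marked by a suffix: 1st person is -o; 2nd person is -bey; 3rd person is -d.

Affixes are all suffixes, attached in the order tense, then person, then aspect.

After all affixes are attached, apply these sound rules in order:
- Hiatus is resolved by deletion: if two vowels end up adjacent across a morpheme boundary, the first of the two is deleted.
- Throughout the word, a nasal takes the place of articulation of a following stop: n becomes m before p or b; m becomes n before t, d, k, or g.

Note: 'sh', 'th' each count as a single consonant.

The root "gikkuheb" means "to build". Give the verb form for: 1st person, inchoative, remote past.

Attach tense remote past -sho → gikkuhebsho.
Attach person 1st person -o → gikkuhebshoo.
Attach aspect inchoative -dag → gikkuhebshoodag.
Apply vowel deletion: gikkuhebshoodag → gikkuhebshodag.
Nasal assimilation: no change.

gikkuhebshodag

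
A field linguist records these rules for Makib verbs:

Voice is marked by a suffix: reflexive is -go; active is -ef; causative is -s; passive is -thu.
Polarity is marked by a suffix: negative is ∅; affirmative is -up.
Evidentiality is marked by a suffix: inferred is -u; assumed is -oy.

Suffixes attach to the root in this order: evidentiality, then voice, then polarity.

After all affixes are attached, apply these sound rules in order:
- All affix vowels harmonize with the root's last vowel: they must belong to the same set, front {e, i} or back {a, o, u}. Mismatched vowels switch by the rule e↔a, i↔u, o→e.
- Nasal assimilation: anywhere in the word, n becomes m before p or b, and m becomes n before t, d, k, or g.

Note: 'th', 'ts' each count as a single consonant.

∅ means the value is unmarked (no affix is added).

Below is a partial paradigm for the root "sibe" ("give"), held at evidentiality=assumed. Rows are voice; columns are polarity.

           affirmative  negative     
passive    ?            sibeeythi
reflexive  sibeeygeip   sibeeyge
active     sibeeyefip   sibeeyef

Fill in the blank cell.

sibeeythiip

Attach evidentiality assumed -oy → sibeoy.
Attach voice passive -thu → sibeoythu.
Attach polarity affirmative -up → sibeoythuup.
Apply vowel harmony: sibeoythuup → sibeeythiip.
Nasal assimilation: no change.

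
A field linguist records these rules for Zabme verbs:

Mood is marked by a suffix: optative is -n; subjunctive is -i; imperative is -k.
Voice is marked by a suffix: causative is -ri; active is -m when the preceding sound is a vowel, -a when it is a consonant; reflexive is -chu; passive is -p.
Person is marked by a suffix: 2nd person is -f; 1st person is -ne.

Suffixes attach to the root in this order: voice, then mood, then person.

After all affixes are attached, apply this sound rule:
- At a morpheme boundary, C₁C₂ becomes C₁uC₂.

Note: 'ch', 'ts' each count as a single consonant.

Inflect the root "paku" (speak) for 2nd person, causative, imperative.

Attach voice causative -ri → pakuri.
Attach mood imperative -k → pakurik.
Attach person 2nd person -f → pakurikf.
Apply epenthesis: pakurikf → pakurikuf.

pakurikuf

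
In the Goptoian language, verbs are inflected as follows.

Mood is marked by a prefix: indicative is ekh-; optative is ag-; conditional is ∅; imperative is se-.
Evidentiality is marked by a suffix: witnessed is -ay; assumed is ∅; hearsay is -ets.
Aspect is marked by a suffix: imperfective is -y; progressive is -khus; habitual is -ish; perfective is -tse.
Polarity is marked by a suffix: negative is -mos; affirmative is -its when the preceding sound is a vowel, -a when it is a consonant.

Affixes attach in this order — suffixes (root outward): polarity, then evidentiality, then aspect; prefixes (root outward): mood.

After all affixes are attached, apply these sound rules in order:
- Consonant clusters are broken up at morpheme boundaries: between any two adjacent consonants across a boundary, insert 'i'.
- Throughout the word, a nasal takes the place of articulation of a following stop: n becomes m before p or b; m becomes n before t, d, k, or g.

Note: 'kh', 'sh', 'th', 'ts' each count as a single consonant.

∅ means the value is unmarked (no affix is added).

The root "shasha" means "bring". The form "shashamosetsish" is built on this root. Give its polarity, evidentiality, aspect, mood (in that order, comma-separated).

Segment: shasha-mos-ets-ish.
polarity: -mos → negative.
evidentiality: -ets → hearsay.
aspect: -ish → habitual.
mood: ∅ → conditional.

negative, hearsay, habitual, conditional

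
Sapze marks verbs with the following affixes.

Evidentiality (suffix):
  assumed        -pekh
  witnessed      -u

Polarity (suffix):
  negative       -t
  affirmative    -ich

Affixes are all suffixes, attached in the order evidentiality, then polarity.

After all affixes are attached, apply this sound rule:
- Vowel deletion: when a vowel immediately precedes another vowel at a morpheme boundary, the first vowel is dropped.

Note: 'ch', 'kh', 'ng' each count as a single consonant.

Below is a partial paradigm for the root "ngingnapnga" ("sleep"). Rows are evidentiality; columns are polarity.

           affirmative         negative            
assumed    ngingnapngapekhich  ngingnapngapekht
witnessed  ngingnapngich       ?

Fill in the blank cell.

Attach evidentiality witnessed -u → ngingnapngau.
Attach polarity negative -t → ngingnapngaut.
Apply vowel deletion: ngingnapngaut → ngingnapngut.

ngingnapngut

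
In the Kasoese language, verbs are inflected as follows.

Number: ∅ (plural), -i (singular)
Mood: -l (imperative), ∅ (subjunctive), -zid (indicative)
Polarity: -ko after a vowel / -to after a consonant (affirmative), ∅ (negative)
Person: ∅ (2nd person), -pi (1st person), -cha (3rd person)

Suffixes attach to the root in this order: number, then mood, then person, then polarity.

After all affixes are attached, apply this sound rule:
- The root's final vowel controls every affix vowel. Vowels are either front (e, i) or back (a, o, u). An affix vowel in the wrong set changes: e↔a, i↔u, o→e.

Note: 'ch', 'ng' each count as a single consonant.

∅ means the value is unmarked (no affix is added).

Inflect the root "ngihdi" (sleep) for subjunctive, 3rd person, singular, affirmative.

Attach number singular -i → ngihdii.
mood = subjunctive: zero marking, form stays ngihdii.
Attach person 3rd person -cha → ngihdiicha.
Attach polarity affirmative -ko (after vowel 'a') → ngihdiichako.
Apply vowel harmony: ngihdiichako → ngihdiicheke.

ngihdiicheke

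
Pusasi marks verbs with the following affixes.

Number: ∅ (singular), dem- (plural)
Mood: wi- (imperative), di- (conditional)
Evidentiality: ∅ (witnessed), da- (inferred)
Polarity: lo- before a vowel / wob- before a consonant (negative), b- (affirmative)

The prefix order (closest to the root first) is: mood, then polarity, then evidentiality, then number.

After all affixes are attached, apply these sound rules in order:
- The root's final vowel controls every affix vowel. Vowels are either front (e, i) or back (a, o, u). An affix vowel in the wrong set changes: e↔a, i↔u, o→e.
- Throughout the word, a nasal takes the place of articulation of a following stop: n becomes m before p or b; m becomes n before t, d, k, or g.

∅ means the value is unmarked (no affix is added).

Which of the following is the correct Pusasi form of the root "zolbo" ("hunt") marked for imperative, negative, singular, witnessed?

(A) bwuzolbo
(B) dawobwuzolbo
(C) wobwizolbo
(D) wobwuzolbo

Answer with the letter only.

D

Attach mood imperative wi- → wizolbo.
Attach polarity negative wob- (before consonant 'w') → wobwizolbo.
evidentiality = witnessed: zero marking, form stays wobwizolbo.
number = singular: zero marking, form stays wobwizolbo.
Apply vowel harmony: wobwizolbo → wobwuzolbo.
Nasal assimilation: no change.
So the correct form is wobwuzolbo, option (D).
(B) dawobwuzolbo is wrong: it uses inferred instead of witnessed for evidentiality.
(C) wobwizolbo is wrong: it fails to apply the sound rule(s).
(A) bwuzolbo is wrong: it uses affirmative instead of negative for polarity.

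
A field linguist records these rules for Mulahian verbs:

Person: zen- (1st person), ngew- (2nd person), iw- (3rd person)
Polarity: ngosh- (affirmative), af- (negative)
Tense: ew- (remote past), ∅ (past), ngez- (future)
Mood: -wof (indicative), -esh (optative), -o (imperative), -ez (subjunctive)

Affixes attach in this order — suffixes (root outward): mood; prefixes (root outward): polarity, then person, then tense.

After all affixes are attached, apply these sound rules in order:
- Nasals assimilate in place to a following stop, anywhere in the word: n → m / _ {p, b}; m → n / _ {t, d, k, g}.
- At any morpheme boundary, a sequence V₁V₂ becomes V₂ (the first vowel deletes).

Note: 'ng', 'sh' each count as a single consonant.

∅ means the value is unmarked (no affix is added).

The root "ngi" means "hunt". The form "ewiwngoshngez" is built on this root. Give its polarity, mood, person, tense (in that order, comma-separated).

affirmative, subjunctive, 3rd person, remote past

Segment: ew-iw-ngosh-ngi-ez.
polarity: ngosh- → affirmative.
mood: -ez → subjunctive.
person: iw- → 3rd person.
tense: ew- → remote past.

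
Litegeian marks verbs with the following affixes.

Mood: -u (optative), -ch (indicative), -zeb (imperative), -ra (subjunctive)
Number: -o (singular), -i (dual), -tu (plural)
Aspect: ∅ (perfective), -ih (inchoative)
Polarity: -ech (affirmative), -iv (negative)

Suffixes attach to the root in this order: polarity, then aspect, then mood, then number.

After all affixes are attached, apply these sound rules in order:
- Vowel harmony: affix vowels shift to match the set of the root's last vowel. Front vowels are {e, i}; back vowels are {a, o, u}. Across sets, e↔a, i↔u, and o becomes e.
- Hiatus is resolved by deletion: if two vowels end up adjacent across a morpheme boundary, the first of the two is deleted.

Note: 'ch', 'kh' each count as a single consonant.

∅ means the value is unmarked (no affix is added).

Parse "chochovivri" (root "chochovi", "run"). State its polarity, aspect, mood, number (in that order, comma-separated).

negative, perfective, subjunctive, dual

Segment: chochovi-iv-ra-i.
polarity: -iv → negative.
aspect: ∅ → perfective.
mood: -ra → subjunctive.
number: -i → dual.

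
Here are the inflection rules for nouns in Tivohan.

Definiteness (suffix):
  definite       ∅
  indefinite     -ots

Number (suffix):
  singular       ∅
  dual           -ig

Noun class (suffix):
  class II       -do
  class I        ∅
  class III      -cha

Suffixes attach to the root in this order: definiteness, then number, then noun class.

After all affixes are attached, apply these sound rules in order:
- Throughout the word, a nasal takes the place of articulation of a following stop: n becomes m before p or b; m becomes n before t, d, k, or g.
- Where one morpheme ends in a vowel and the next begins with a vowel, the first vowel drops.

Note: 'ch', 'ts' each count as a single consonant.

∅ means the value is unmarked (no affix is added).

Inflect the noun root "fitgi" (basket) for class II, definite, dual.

definiteness = definite: zero marking, form stays fitgi.
Attach number dual -ig → fitgiig.
Attach noun class class II -do → fitgiigdo.
Nasal assimilation: no change.
Apply vowel deletion: fitgiigdo → fitgigdo.

fitgigdo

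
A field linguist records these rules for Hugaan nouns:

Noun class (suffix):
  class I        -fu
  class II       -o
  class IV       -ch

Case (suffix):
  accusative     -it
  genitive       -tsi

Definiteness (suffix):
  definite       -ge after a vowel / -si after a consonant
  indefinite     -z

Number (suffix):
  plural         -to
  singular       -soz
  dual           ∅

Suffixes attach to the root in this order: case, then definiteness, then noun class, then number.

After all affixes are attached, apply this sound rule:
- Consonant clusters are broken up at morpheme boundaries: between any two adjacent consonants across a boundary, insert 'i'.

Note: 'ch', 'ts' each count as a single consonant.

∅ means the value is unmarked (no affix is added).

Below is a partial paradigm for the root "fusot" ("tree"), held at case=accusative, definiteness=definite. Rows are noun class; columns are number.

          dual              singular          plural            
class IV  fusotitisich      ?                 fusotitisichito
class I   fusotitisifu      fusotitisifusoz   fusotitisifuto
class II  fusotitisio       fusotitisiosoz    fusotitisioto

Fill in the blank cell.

Attach case accusative -it → fusotit.
Attach definiteness definite -si (after consonant 't') → fusotitsi.
Attach noun class class IV -ch → fusotitsich.
Attach number singular -soz → fusotitsichsoz.
Apply epenthesis: fusotitsichsoz → fusotitisichisoz.

fusotitisichisoz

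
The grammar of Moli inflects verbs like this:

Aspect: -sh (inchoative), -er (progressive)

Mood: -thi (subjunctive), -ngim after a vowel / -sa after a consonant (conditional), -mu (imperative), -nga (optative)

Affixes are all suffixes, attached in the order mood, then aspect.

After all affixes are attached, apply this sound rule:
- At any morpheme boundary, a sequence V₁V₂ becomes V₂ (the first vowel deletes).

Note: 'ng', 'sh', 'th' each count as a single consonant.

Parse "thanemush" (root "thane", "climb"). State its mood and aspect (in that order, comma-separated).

Segment: thane-mu-sh.
mood: -mu → imperative.
aspect: -sh → inchoative.

imperative, inchoative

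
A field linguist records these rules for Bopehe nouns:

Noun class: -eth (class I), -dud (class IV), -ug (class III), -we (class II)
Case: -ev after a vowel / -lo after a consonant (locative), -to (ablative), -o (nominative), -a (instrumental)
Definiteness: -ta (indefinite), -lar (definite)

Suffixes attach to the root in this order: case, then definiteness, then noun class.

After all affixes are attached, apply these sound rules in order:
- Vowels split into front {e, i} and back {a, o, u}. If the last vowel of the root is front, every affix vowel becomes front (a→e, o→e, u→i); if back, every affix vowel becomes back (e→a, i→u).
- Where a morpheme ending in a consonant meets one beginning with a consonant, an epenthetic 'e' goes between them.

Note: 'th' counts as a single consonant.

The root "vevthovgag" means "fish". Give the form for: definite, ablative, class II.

Attach case ablative -to → vevthovgagto.
Attach definiteness definite -lar → vevthovgagtolar.
Attach noun class class II -we → vevthovgagtolarwe.
Apply vowel harmony: vevthovgagtolarwe → vevthovgagtolarwa.
Apply epenthesis: vevthovgagtolarwa → vevthovgagetolarewa.

vevthovgagetolarewa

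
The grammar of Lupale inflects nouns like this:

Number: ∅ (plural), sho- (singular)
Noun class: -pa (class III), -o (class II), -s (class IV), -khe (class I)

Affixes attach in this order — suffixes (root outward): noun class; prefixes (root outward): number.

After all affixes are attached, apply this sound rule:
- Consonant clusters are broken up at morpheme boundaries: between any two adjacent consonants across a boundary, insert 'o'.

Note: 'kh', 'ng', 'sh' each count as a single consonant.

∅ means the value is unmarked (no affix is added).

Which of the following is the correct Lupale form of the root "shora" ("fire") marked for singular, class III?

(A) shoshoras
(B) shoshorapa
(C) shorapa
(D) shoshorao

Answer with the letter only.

B

Attach noun class class III -pa → shorapa.
Attach number singular sho- → shoshorapa.
Epenthesis: no change.
So the correct form is shoshorapa, option (B).
(C) shorapa is wrong: it uses plural instead of singular for number.
(A) shoshoras is wrong: it uses class IV instead of class III for noun class.
(D) shoshorao is wrong: it uses class II instead of class III for noun class.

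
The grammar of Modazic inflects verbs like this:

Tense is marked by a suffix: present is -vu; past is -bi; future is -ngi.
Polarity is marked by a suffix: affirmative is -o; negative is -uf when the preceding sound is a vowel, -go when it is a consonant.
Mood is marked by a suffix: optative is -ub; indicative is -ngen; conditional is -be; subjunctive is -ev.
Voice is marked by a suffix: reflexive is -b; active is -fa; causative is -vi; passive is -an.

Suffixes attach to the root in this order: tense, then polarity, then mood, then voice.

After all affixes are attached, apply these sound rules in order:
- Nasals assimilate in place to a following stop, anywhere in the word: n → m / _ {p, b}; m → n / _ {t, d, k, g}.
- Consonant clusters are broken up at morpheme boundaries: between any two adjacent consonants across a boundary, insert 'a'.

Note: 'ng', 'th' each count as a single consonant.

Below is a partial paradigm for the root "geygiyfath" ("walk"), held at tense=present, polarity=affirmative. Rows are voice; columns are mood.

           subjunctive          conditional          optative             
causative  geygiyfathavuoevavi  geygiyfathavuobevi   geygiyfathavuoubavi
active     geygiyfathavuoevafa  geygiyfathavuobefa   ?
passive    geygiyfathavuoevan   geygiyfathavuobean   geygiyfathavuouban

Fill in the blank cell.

geygiyfathavuoubafa

Attach tense present -vu → geygiyfathvu.
Attach polarity affirmative -o → geygiyfathvuo.
Attach mood optative -ub → geygiyfathvuoub.
Attach voice active -fa → geygiyfathvuoubfa.
Nasal assimilation: no change.
Apply epenthesis: geygiyfathvuoubfa → geygiyfathavuoubafa.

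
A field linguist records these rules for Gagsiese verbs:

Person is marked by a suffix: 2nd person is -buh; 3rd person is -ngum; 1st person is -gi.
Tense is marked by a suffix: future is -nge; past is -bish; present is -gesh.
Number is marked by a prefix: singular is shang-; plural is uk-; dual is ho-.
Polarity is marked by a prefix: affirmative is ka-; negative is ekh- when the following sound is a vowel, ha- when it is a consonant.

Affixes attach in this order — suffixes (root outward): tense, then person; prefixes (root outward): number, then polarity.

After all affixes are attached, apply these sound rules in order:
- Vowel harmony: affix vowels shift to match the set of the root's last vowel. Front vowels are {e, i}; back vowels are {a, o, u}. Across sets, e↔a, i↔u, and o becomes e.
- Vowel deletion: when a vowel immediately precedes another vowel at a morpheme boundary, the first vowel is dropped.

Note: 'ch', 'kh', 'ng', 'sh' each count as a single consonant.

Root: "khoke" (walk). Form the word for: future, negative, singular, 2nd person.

heshengkhokengebih

Attach tense future -nge → khokenge.
Attach number singular shang- → shangkhokenge.
Attach polarity negative ha- (before consonant 'sh') → hashangkhokenge.
Attach person 2nd person -buh → hashangkhokengebuh.
Apply vowel harmony: hashangkhokengebuh → heshengkhokengebih.
Vowel deletion: no change.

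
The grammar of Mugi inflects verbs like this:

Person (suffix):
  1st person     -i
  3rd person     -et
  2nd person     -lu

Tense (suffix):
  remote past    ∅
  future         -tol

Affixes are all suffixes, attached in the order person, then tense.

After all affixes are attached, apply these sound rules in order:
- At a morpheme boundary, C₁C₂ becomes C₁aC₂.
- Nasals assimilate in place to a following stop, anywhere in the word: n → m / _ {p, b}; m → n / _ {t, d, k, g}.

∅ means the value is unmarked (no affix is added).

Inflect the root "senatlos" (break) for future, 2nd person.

senatlosalutol

Attach person 2nd person -lu → senatloslu.
Attach tense future -tol → senatloslutol.
Apply epenthesis: senatloslutol → senatlosalutol.
Nasal assimilation: no change.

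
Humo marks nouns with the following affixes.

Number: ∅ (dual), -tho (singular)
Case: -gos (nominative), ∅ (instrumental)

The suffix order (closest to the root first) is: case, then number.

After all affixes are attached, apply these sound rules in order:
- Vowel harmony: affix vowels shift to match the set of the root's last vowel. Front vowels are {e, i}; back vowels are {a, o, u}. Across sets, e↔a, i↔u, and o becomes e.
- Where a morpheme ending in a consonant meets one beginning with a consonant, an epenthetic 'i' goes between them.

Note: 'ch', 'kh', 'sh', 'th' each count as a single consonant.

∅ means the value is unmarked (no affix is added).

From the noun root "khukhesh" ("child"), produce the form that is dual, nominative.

khukheshiges

Attach case nominative -gos → khukheshgos.
number = dual: zero marking, form stays khukheshgos.
Apply vowel harmony: khukheshgos → khukheshges.
Apply epenthesis: khukheshges → khukheshiges.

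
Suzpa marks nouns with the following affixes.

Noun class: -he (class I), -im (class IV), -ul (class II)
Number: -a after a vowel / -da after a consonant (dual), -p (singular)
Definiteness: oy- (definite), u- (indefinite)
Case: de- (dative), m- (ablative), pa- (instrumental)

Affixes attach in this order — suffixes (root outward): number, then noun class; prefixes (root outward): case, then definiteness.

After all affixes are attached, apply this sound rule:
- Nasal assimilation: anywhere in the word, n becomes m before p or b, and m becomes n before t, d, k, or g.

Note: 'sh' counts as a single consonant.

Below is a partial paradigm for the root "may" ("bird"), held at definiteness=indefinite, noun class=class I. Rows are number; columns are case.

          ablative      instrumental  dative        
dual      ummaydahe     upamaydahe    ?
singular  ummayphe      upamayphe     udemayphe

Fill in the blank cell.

Attach number dual -da (after consonant 'y') → mayda.
Attach case dative de- → demayda.
Attach definiteness indefinite u- → udemayda.
Attach noun class class I -he → udemaydahe.
Nasal assimilation: no change.

udemaydahe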